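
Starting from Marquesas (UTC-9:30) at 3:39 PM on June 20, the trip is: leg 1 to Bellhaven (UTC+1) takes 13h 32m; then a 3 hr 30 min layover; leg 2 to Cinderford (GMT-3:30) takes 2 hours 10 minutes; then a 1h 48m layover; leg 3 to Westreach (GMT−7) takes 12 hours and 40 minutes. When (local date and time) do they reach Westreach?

3:49 AM on Jun 22

Convert departure to UTC: 3:39 PM + 9:30 = 1:09 AM UTC on Jun 21.
Add 13 hours and 32 minutes leg 1 → 2:41 PM UTC.
Add 3 hours and 30 minutes layover in Bellhaven → 6:11 PM UTC.
Add 2 hours 10 minutes leg 2 → 8:21 PM UTC.
Add 1 hour 48 minutes layover in Cinderford → 10:09 PM UTC.
Add 12 hours and 40 minutes leg 3 → 10:49 AM UTC (Jun 22).
Westreach is UTC−7:00, so local arrival = 10:49 AM − 7:00 = 3:49 AM on Jun 22.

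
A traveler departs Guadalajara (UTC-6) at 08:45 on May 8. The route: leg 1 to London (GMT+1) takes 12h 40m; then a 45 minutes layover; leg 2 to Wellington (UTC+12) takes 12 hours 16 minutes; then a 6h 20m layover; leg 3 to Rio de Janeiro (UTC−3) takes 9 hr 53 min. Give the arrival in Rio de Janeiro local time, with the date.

Convert departure to UTC: 08:45 + 6:00 = 14:45 UTC on May 8.
Add 12 hours and 40 minutes leg 1 → 03:25 UTC (May 9).
Add 45 minutes layover in London → 04:10 UTC.
Add 12 hours 16 minutes leg 2 → 16:26 UTC.
Add 6 hours 20 minutes layover in Wellington → 22:46 UTC.
Add 9 hours 53 minutes leg 3 → 08:39 UTC (May 10).
Rio de Janeiro is UTC−3:00, so local arrival = 08:39 − 3:00 = 05:39 on May 10.

05:39 on May 10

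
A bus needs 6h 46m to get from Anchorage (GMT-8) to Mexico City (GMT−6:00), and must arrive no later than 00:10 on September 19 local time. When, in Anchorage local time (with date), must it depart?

Target arrival in UTC: 00:10 + 6:00 = 06:10 on Sep 19.
Subtract 6 hours 46 minutes → departure 23:24 UTC on Sep 18.
Anchorage is UTC−8:00: 23:24 − 8:00 = 15:24 on Sep 18.

15:24 on September 18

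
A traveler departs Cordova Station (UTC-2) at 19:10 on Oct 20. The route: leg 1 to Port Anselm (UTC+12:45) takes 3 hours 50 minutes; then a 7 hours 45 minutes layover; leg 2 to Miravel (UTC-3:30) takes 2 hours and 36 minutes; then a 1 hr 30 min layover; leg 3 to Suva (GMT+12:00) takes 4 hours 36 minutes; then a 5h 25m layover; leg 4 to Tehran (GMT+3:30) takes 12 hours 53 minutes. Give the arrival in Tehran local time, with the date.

Convert departure to UTC: 19:10 + 2:00 = 21:10 UTC on Oct 20.
Add 3 hours 50 minutes leg 1 → 01:00 UTC (Oct 21).
Add 7 hours and 45 minutes layover in Port Anselm → 08:45 UTC.
Add 2 hours 36 minutes leg 2 → 11:21 UTC.
Add 1 hour and 30 minutes layover in Miravel → 12:51 UTC.
Add 4 hours 36 minutes leg 3 → 17:27 UTC.
Add 5 hours and 25 minutes layover in Suva → 22:52 UTC.
Add 12 hours 53 minutes leg 4 → 11:45 UTC (Oct 22).
Tehran is UTC+3:30, so local arrival = 11:45 + 3:30 = 15:15 on Oct 22.

15:15 on Oct 22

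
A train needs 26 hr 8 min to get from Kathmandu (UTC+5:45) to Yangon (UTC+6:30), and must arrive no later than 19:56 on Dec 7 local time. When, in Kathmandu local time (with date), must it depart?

Target arrival in UTC: 19:56 − 6:30 = 13:26 on Dec 7.
Subtract 26 hours and 8 minutes → departure 11:18 UTC on Dec 6.
Kathmandu is UTC+5:45: 11:18 + 5:45 = 17:03 on Dec 6.

17:03 on December 6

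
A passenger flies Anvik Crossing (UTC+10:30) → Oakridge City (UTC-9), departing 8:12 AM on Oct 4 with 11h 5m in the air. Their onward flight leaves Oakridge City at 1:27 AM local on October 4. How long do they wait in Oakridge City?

Convert departure to UTC: 8:12 AM − 10:30 = 9:42 PM UTC on Oct 3.
Add 11 hours and 5 minutes flight time → 8:47 AM UTC (Oct 4).
Oakridge City is UTC−9:00, so local arrival = 8:47 AM − 9:00 = 11:47 PM on Oct 3.
Layover = 1:27 AM − 11:47 PM (+1 day) = 1 hour 40 minutes.

1 hour 40 minutes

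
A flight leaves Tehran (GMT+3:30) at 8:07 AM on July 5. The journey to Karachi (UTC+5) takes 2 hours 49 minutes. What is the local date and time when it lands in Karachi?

12:26 PM on Jul 5

Convert departure to UTC: 8:07 AM − 3:30 = 4:37 AM UTC on Jul 5.
Add 2 hours 49 minutes travel time → 7:26 AM UTC.
Karachi is UTC+5:00, so local arrival = 7:26 AM + 5:00 = 12:26 PM on Jul 5.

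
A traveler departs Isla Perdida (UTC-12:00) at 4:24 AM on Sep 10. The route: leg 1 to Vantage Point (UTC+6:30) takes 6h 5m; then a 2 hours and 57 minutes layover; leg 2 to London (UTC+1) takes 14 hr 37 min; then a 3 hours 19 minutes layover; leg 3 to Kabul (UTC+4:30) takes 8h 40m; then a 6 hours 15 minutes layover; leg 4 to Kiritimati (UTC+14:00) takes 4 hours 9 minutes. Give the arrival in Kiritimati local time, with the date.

4:26 AM on Sep 13

Convert departure to UTC: 4:24 AM + 12:00 = 4:24 PM UTC on Sep 10.
Add 6 hours 5 minutes leg 1 → 10:29 PM UTC.
Add 2 hours and 57 minutes layover in Vantage Point → 1:26 AM UTC (Sep 11).
Add 14 hours 37 minutes leg 2 → 4:03 PM UTC.
Add 3 hours 19 minutes layover in London → 7:22 PM UTC.
Add 8 hours and 40 minutes leg 3 → 4:02 AM UTC (Sep 12).
Add 6 hours 15 minutes layover in Kabul → 10:17 AM UTC.
Add 4 hours and 9 minutes leg 4 → 2:26 PM UTC.
Kiritimati is UTC+14:00, so local arrival = 2:26 PM + 14:00 = 4:26 AM on Sep 13.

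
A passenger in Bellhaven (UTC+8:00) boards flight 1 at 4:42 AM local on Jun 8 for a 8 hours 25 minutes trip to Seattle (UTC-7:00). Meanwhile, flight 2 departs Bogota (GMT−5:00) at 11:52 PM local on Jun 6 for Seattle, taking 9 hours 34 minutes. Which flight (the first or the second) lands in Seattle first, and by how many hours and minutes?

Flight 1 in UTC: 4:42 AM − 8:00 = 8:42 PM on Jun 7.
+8 hours 25 minutes → arrive 5:07 AM UTC on Jun 8.
Flight 2 in UTC: 11:52 PM + 5:00 = 4:52 AM on Jun 7.
+9 hours and 34 minutes → arrive 2:26 PM UTC on Jun 7.
Flight 2 lands earlier by 14 hours 41 minutes.

the second, by 14 hours 41 minutes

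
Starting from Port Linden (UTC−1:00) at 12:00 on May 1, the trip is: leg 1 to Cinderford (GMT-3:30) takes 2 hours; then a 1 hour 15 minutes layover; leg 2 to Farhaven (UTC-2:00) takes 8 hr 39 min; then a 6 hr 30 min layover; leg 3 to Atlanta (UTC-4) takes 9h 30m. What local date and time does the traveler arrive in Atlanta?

Convert departure to UTC: 12:00 + 1:00 = 13:00 UTC on May 1.
Add 2 hours leg 1 → 15:00 UTC.
Add 1 hour and 15 minutes layover in Cinderford → 16:15 UTC.
Add 8 hours and 39 minutes leg 2 → 00:54 UTC (May 2).
Add 6 hours and 30 minutes layover in Farhaven → 07:24 UTC.
Add 9 hours 30 minutes leg 3 → 16:54 UTC.
Atlanta is UTC−4:00, so local arrival = 16:54 − 4:00 = 12:54 on May 2.

12:54 on May 2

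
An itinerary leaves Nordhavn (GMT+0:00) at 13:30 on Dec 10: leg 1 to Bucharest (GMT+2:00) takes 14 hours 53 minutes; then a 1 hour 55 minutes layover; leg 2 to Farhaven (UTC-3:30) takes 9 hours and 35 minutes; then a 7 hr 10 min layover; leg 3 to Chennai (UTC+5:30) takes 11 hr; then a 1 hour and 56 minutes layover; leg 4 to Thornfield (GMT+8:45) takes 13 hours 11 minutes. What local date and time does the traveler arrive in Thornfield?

Nordhavn is at UTC+0, so departure is already 13:30 UTC on Dec 10.
Add 14 hours and 53 minutes leg 1 → 04:23 UTC (Dec 11).
Add 1 hour 55 minutes layover in Bucharest → 06:18 UTC.
Add 9 hours 35 minutes leg 2 → 15:53 UTC.
Add 7 hours 10 minutes layover in Farhaven → 23:03 UTC.
Add 11 hours leg 3 → 10:03 UTC (Dec 12).
Add 1 hour 56 minutes layover in Chennai → 11:59 UTC.
Add 13 hours and 11 minutes leg 4 → 01:10 UTC (Dec 13).
Thornfield is UTC+8:45, so local arrival = 01:10 + 8:45 = 09:55 on Dec 13.

09:55 on December 13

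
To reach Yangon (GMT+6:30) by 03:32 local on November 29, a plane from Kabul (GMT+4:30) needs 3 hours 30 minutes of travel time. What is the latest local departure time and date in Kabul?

22:02 on November 28

Target arrival in UTC: 03:32 − 6:30 = 21:02 on Nov 28.
Subtract 3 hours and 30 minutes → departure 17:32 UTC on Nov 28.
Kabul is UTC+4:30: 17:32 + 4:30 = 22:02 on Nov 28.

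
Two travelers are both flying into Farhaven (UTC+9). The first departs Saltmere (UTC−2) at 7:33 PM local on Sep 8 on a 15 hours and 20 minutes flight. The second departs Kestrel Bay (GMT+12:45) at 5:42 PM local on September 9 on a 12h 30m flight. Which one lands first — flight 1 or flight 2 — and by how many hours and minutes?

Flight 1 in UTC: 7:33 PM + 2:00 = 9:33 PM on Sep 8.
+15 hours 20 minutes → arrive 12:53 PM UTC on Sep 9.
Flight 2 in UTC: 5:42 PM − 12:45 = 4:57 AM on Sep 9.
+12 hours 30 minutes → arrive 5:27 PM UTC on Sep 9.
Flight 1 lands earlier by 4 hours 34 minutes.

the first, by 4 hours 34 minutes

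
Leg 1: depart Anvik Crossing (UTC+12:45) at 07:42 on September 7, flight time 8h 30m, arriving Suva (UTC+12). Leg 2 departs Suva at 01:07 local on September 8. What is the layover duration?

Convert departure to UTC: 07:42 − 12:45 = 18:57 UTC on Sep 6.
Add 8 hours and 30 minutes flight time → 03:27 UTC (Sep 7).
Suva is UTC+12:00, so local arrival = 03:27 + 12:00 = 15:27 on Sep 7.
Layover = 01:07 − 15:27 (+1 day) = 9 hours 40 minutes.

9 hours 40 minutes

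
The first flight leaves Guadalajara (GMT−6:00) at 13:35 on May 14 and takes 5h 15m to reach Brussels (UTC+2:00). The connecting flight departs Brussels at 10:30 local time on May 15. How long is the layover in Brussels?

7 hours 40 minutes

Convert departure to UTC: 13:35 + 6:00 = 19:35 UTC on May 14.
Add 5 hours 15 minutes flight time → 00:50 UTC (May 15).
Brussels is UTC+2:00, so local arrival = 00:50 + 2:00 = 02:50 on May 15.
Layover = 10:30 − 02:50 = 7 hours 40 minutes.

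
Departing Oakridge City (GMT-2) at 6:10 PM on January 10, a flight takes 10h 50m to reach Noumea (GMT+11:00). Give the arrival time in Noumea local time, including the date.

6:00 PM on January 11

Convert departure to UTC: 6:10 PM + 2:00 = 8:10 PM UTC on Jan 10.
Add 10 hours and 50 minutes travel time → 7:00 AM UTC (Jan 11).
Noumea is UTC+11:00, so local arrival = 7:00 AM + 11:00 = 6:00 PM on Jan 11.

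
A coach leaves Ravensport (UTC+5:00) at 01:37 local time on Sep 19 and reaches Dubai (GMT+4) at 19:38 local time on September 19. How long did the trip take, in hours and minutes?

Dubai is 1:00 behind Ravensport.
Clock-face elapsed time (ignoring zones) is 18 hours 1 minute.
Actual elapsed = 18 hours 1 minute + 1:00 = 19 hours 1 minute.

19 hours 1 minute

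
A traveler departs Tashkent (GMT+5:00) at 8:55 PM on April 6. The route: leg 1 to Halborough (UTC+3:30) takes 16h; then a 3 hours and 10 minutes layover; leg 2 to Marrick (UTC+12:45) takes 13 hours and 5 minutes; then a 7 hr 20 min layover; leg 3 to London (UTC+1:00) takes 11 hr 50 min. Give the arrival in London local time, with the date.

Convert departure to UTC: 8:55 PM − 5:00 = 3:55 PM UTC on Apr 6.
Add 16 hours leg 1 → 7:55 AM UTC (Apr 7).
Add 3 hours and 10 minutes layover in Halborough → 11:05 AM UTC.
Add 13 hours 5 minutes leg 2 → 12:10 AM UTC (Apr 8).
Add 7 hours and 20 minutes layover in Marrick → 7:30 AM UTC.
Add 11 hours and 50 minutes leg 3 → 7:20 PM UTC.
London is UTC+1:00, so local arrival = 7:20 PM + 1:00 = 8:20 PM on Apr 8.

8:20 PM on Apr 8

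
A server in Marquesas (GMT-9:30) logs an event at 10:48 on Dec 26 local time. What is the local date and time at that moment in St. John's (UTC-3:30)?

St. John's is 6:00 ahead of Marquesas.
Shift by the zone difference: 10:48 + 6:00 = 16:48 on Dec 26 in St. John's.

16:48 on December 26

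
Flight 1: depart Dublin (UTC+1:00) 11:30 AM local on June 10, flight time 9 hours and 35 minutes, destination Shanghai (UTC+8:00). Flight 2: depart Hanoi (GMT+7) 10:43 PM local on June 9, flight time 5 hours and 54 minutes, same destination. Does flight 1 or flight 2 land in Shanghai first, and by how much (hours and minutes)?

the second, by 22 hours 28 minutes

Flight 1 in UTC: 11:30 AM − 1:00 = 10:30 AM on Jun 10.
+9 hours 35 minutes → arrive 8:05 PM UTC on Jun 10.
Flight 2 in UTC: 10:43 PM − 7:00 = 3:43 PM on Jun 9.
+5 hours and 54 minutes → arrive 9:37 PM UTC on Jun 9.
Flight 2 lands earlier by 22 hours 28 minutes.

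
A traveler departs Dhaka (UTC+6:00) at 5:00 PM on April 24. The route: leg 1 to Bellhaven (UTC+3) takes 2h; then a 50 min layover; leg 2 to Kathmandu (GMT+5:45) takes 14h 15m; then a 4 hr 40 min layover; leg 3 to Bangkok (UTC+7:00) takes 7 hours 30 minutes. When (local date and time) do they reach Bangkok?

11:15 PM on Apr 25

Convert departure to UTC: 5:00 PM − 6:00 = 11:00 AM UTC on Apr 24.
Add 2 hours leg 1 → 1:00 PM UTC.
Add 50 minutes layover in Bellhaven → 1:50 PM UTC.
Add 14 hours and 15 minutes leg 2 → 4:05 AM UTC (Apr 25).
Add 4 hours 40 minutes layover in Kathmandu → 8:45 AM UTC.
Add 7 hours and 30 minutes leg 3 → 4:15 PM UTC.
Bangkok is UTC+7:00, so local arrival = 4:15 PM + 7:00 = 11:15 PM on Apr 25.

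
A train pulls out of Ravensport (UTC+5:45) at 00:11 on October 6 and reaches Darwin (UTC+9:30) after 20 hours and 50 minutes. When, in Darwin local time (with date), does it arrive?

00:46 on October 7

Convert departure to UTC: 00:11 − 5:45 = 18:26 UTC on Oct 5.
Add 20 hours 50 minutes travel time → 15:16 UTC (Oct 6).
Darwin is UTC+9:30, so local arrival = 15:16 + 9:30 = 00:46 on Oct 7.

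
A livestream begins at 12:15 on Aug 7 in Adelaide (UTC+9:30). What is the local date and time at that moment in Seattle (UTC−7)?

19:45 on Aug 6

In UTC: 12:15 − 9:30 = 02:45 on Aug 7.
Seattle is UTC−7:00: 02:45 − 7:00 = 19:45 on Aug 6.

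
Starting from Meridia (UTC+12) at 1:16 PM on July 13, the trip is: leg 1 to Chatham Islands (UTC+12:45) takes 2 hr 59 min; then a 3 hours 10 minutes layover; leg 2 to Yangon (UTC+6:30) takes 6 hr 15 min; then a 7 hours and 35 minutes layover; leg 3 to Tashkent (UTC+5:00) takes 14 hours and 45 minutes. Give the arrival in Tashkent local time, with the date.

5:00 PM on July 14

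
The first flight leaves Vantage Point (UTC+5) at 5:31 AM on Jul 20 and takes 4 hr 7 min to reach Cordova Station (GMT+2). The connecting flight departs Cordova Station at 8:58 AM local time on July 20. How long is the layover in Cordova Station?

2 hours 20 minutes

Convert departure to UTC: 5:31 AM − 5:00 = 12:31 AM UTC on Jul 20.
Add 4 hours 7 minutes flight time → 4:38 AM UTC.
Cordova Station is UTC+2:00, so local arrival = 4:38 AM + 2:00 = 6:38 AM on Jul 20.
Layover = 8:58 AM − 6:38 AM = 2 hours 20 minutes.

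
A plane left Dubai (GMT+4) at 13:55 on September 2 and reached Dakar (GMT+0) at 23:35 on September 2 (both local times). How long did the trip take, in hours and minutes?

13 hours 40 minutes

Dakar is 4:00 behind Dubai.
Clock-face elapsed time (ignoring zones) is 9 hours 40 minutes.
Actual elapsed = 9 hours 40 minutes + 4:00 = 13 hours 40 minutes.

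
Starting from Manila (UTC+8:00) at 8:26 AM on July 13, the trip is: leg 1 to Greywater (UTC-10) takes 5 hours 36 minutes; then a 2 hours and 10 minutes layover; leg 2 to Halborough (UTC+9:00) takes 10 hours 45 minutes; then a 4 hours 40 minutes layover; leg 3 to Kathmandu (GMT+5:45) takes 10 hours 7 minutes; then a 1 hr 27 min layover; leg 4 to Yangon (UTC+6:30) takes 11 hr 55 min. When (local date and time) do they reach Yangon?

5:36 AM on July 15

Convert departure to UTC: 8:26 AM − 8:00 = 12:26 AM UTC on Jul 13.
Add 5 hours 36 minutes leg 1 → 6:02 AM UTC.
Add 2 hours 10 minutes layover in Greywater → 8:12 AM UTC.
Add 10 hours and 45 minutes leg 2 → 6:57 PM UTC.
Add 4 hours 40 minutes layover in Halborough → 11:37 PM UTC.
Add 10 hours and 7 minutes leg 3 → 9:44 AM UTC (Jul 14).
Add 1 hour and 27 minutes layover in Kathmandu → 11:11 AM UTC.
Add 11 hours and 55 minutes leg 4 → 11:06 PM UTC.
Yangon is UTC+6:30, so local arrival = 11:06 PM + 6:30 = 5:36 AM on Jul 15.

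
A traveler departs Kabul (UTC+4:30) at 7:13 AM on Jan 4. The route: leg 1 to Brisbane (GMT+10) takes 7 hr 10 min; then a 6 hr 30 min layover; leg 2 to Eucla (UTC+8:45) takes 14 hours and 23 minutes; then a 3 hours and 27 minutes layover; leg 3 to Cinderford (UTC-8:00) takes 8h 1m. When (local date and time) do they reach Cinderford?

10:14 AM on January 5

Convert departure to UTC: 7:13 AM − 4:30 = 2:43 AM UTC on Jan 4.
Add 7 hours and 10 minutes leg 1 → 9:53 AM UTC.
Add 6 hours and 30 minutes layover in Brisbane → 4:23 PM UTC.
Add 14 hours and 23 minutes leg 2 → 6:46 AM UTC (Jan 5).
Add 3 hours 27 minutes layover in Eucla → 10:13 AM UTC.
Add 8 hours 1 minute leg 3 → 6:14 PM UTC.
Cinderford is UTC−8:00, so local arrival = 6:14 PM − 8:00 = 10:14 AM on Jan 5.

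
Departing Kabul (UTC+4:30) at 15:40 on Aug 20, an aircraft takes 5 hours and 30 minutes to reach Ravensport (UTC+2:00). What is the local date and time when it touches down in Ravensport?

Ravensport is 2:30 behind Kabul.
After 5 hours and 30 minutes it is 21:10 in Kabul.
Shift by the zone difference: 21:10 − 2:30 = 18:40 on Aug 20 in Ravensport.

18:40 on Aug 20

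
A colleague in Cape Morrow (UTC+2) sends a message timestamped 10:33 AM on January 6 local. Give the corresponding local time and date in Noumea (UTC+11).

7:33 PM on January 6

In UTC: 10:33 AM − 2:00 = 8:33 AM on Jan 6.
Noumea is UTC+11:00: 8:33 AM + 11:00 = 7:33 PM on Jan 6.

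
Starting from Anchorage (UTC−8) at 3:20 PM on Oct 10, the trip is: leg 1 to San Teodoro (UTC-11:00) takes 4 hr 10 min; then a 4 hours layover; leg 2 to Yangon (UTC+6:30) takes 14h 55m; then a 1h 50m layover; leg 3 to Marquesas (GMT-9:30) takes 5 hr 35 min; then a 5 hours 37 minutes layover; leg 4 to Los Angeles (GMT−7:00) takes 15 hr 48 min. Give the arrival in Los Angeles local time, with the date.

8:15 PM on October 12

Convert departure to UTC: 3:20 PM + 8:00 = 11:20 PM UTC on Oct 10.
Add 4 hours and 10 minutes leg 1 → 3:30 AM UTC (Oct 11).
Add 4 hours layover in San Teodoro → 7:30 AM UTC.
Add 14 hours 55 minutes leg 2 → 10:25 PM UTC.
Add 1 hour 50 minutes layover in Yangon → 12:15 AM UTC (Oct 12).
Add 5 hours 35 minutes leg 3 → 5:50 AM UTC.
Add 5 hours and 37 minutes layover in Marquesas → 11:27 AM UTC.
Add 15 hours 48 minutes leg 4 → 3:15 AM UTC (Oct 13).
Los Angeles is UTC−7:00, so local arrival = 3:15 AM − 7:00 = 8:15 PM on Oct 12.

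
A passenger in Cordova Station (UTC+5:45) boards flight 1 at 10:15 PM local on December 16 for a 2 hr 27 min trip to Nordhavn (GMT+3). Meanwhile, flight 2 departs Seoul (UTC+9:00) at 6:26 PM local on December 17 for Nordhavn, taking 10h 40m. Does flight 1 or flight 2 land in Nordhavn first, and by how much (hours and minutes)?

Flight 1 in UTC: 10:15 PM − 5:45 = 4:30 PM on Dec 16.
+2 hours 27 minutes → arrive 6:57 PM UTC on Dec 16.
Flight 2 in UTC: 6:26 PM − 9:00 = 9:26 AM on Dec 17.
+10 hours 40 minutes → arrive 8:06 PM UTC on Dec 17.
Flight 1 lands earlier by 25 hours 9 minutes.

the first, by 25 hours 9 minutes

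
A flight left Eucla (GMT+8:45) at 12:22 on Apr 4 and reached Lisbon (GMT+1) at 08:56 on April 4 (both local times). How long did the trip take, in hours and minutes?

Lisbon is 7:45 behind Eucla.
Clock-face elapsed time (ignoring zones) is −3 hours 26 minutes.
Actual elapsed = −3 hours 26 minutes + 7:45 = 4 hours 19 minutes.

4 hours 19 minutes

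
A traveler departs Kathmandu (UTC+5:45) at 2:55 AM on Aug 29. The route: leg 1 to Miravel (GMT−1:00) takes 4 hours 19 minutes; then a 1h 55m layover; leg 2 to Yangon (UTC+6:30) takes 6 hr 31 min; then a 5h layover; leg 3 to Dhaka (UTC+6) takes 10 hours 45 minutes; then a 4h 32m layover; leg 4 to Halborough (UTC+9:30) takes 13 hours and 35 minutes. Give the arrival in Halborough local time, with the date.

Convert departure to UTC: 2:55 AM − 5:45 = 9:10 PM UTC on Aug 28.
Add 4 hours and 19 minutes leg 1 → 1:29 AM UTC (Aug 29).
Add 1 hour and 55 minutes layover in Miravel → 3:24 AM UTC.
Add 6 hours and 31 minutes leg 2 → 9:55 AM UTC.
Add 5 hours layover in Yangon → 2:55 PM UTC.
Add 10 hours and 45 minutes leg 3 → 1:40 AM UTC (Aug 30).
Add 4 hours 32 minutes layover in Dhaka → 6:12 AM UTC.
Add 13 hours and 35 minutes leg 4 → 7:47 PM UTC.
Halborough is UTC+9:30, so local arrival = 7:47 PM + 9:30 = 5:17 AM on Aug 31.

5:17 AM on August 31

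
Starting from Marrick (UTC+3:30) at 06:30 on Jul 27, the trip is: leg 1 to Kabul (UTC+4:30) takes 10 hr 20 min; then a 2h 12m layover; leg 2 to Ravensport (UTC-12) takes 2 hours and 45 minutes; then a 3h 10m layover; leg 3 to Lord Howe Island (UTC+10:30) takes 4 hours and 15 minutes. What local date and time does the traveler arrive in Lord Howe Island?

Convert departure to UTC: 06:30 − 3:30 = 03:00 UTC on Jul 27.
Add 10 hours 20 minutes leg 1 → 13:20 UTC.
Add 2 hours 12 minutes layover in Kabul → 15:32 UTC.
Add 2 hours 45 minutes leg 2 → 18:17 UTC.
Add 3 hours 10 minutes layover in Ravensport → 21:27 UTC.
Add 4 hours and 15 minutes leg 3 → 01:42 UTC (Jul 28).
Lord Howe Island is UTC+10:30, so local arrival = 01:42 + 10:30 = 12:12 on Jul 28.

12:12 on Jul 28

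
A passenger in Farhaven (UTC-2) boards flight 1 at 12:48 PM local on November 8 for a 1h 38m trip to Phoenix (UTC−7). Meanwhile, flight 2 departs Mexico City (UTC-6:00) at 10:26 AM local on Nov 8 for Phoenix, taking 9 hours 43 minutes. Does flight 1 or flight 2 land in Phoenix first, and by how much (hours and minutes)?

Flight 1 in UTC: 12:48 PM + 2:00 = 2:48 PM on Nov 8.
+1 hour 38 minutes → arrive 4:26 PM UTC on Nov 8.
Flight 2 in UTC: 10:26 AM + 6:00 = 4:26 PM on Nov 8.
+9 hours 43 minutes → arrive 2:09 AM UTC on Nov 9.
Flight 1 lands earlier by 9 hours 43 minutes.

the first, by 9 hours 43 minutes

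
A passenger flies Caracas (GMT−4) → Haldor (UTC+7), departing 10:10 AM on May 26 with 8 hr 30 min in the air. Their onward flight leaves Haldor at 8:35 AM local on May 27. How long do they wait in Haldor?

2 hours 55 minutes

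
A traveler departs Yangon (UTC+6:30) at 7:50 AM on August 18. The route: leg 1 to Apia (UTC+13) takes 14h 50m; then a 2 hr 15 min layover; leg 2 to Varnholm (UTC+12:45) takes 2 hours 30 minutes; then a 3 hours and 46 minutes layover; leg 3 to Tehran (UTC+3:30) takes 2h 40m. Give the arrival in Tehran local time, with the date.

6:51 AM on August 19

Convert departure to UTC: 7:50 AM − 6:30 = 1:20 AM UTC on Aug 18.
Add 14 hours 50 minutes leg 1 → 4:10 PM UTC.
Add 2 hours and 15 minutes layover in Apia → 6:25 PM UTC.
Add 2 hours and 30 minutes leg 2 → 8:55 PM UTC.
Add 3 hours 46 minutes layover in Varnholm → 12:41 AM UTC (Aug 19).
Add 2 hours and 40 minutes leg 3 → 3:21 AM UTC.
Tehran is UTC+3:30, so local arrival = 3:21 AM + 3:30 = 6:51 AM on Aug 19.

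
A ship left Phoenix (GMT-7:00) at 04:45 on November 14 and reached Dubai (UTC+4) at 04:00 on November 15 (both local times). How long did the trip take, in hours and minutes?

Departure in UTC: 04:45 + 7:00 = 11:45 on Nov 14.
Arrival in UTC: 04:00 − 4:00 = 00:00 on Nov 15.
Elapsed = 00:00 − 11:45 (+1 day) = 12 hours 15 minutes.

12 hours 15 minutes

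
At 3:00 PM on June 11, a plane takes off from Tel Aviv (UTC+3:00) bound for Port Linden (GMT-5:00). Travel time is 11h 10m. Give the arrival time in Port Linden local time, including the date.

Convert departure to UTC: 3:00 PM − 3:00 = 12:00 PM UTC on Jun 11.
Add 11 hours and 10 minutes travel time → 11:10 PM UTC.
Port Linden is UTC−5:00, so local arrival = 11:10 PM − 5:00 = 6:10 PM on Jun 11.

6:10 PM on Jun 11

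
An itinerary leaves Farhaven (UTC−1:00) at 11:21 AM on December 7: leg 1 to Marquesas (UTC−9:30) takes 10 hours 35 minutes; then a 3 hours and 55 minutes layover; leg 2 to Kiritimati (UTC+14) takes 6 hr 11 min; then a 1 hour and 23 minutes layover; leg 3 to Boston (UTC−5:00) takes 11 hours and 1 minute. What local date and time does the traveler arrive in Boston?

Convert departure to UTC: 11:21 AM + 1:00 = 12:21 PM UTC on Dec 7.
Add 10 hours and 35 minutes leg 1 → 10:56 PM UTC.
Add 3 hours 55 minutes layover in Marquesas → 2:51 AM UTC (Dec 8).
Add 6 hours and 11 minutes leg 2 → 9:02 AM UTC.
Add 1 hour and 23 minutes layover in Kiritimati → 10:25 AM UTC.
Add 11 hours and 1 minute leg 3 → 9:26 PM UTC.
Boston is UTC−5:00, so local arrival = 9:26 PM − 5:00 = 4:26 PM on Dec 8.

4:26 PM on Dec 8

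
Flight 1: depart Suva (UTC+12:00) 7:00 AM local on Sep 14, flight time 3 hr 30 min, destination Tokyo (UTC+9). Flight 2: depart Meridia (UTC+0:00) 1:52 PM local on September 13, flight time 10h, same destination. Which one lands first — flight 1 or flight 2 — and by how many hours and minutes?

Flight 1 in UTC: 7:00 AM − 12:00 = 7:00 PM on Sep 13.
+3 hours 30 minutes → arrive 10:30 PM UTC on Sep 13.
Flight 2 departs at 1:52 PM UTC (Sep 13).
+10 hours → arrive 11:52 PM UTC on Sep 13.
Flight 1 lands earlier by 1 hour 22 minutes.

the first, by 1 hour 22 minutes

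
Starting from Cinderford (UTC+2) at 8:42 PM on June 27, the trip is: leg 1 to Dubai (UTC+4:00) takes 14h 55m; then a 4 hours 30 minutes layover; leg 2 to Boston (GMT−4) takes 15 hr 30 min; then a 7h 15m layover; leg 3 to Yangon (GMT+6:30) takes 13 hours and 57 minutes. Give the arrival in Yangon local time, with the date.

9:19 AM on Jun 30

Convert departure to UTC: 8:42 PM − 2:00 = 6:42 PM UTC on Jun 27.
Add 14 hours 55 minutes leg 1 → 9:37 AM UTC (Jun 28).
Add 4 hours and 30 minutes layover in Dubai → 2:07 PM UTC.
Add 15 hours and 30 minutes leg 2 → 5:37 AM UTC (Jun 29).
Add 7 hours 15 minutes layover in Boston → 12:52 PM UTC.
Add 13 hours and 57 minutes leg 3 → 2:49 AM UTC (Jun 30).
Yangon is UTC+6:30, so local arrival = 2:49 AM + 6:30 = 9:19 AM on Jun 30.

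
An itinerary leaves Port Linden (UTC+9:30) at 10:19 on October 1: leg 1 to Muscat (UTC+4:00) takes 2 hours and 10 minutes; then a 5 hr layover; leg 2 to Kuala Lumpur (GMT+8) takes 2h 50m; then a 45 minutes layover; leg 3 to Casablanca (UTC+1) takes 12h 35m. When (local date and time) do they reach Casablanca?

01:09 on Oct 2

Convert departure to UTC: 10:19 − 9:30 = 00:49 UTC on Oct 1.
Add 2 hours and 10 minutes leg 1 → 02:59 UTC.
Add 5 hours layover in Muscat → 07:59 UTC.
Add 2 hours and 50 minutes leg 2 → 10:49 UTC.
Add 45 minutes layover in Kuala Lumpur → 11:34 UTC.
Add 12 hours 35 minutes leg 3 → 00:09 UTC (Oct 2).
Casablanca is UTC+1:00, so local arrival = 00:09 + 1:00 = 01:09 on Oct 2.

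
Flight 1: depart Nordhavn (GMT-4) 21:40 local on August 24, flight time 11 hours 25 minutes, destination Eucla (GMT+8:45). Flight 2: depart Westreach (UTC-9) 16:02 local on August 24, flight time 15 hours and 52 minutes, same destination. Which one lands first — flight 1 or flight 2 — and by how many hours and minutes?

Flight 1 in UTC: 21:40 + 4:00 = 01:40 on Aug 25.
+11 hours and 25 minutes → arrive 13:05 UTC on Aug 25.
Flight 2 in UTC: 16:02 + 9:00 = 01:02 on Aug 25.
+15 hours 52 minutes → arrive 16:54 UTC on Aug 25.
Flight 1 lands earlier by 3 hours 49 minutes.

the first, by 3 hours 49 minutes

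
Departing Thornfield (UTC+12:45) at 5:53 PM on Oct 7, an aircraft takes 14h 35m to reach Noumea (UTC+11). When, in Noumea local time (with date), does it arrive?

Noumea is 1:45 behind Thornfield.
After 14 hours and 35 minutes it is 8:28 AM (Oct 8) in Thornfield.
Shift by the zone difference: 8:28 AM − 1:45 = 6:43 AM on Oct 8 in Noumea.

6:43 AM on October 8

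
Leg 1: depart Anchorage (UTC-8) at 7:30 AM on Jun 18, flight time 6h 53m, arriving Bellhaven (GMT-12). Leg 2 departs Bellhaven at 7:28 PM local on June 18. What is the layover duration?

9 hours 5 minutes

Convert departure to UTC: 7:30 AM + 8:00 = 3:30 PM UTC on Jun 18.
Add 6 hours 53 minutes flight time → 10:23 PM UTC.
Bellhaven is UTC−12:00, so local arrival = 10:23 PM − 12:00 = 10:23 AM on Jun 18.
Layover = 7:28 PM − 10:23 AM = 9 hours 5 minutes.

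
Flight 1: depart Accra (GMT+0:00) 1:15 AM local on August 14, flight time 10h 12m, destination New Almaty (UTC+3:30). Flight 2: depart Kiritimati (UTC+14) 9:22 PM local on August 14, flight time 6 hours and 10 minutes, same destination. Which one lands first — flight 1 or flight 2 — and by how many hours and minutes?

Flight 1 departs at 1:15 AM UTC (Aug 14).
+10 hours and 12 minutes → arrive 11:27 AM UTC on Aug 14.
Flight 2 in UTC: 9:22 PM − 14:00 = 7:22 AM on Aug 14.
+6 hours and 10 minutes → arrive 1:32 PM UTC on Aug 14.
Flight 1 lands earlier by 2 hours 5 minutes.

the first, by 2 hours 5 minutes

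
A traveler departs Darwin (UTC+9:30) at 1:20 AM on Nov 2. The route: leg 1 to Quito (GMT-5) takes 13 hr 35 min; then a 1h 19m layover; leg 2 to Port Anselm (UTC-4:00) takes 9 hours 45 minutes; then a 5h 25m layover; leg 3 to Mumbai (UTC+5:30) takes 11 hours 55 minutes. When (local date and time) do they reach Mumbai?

Convert departure to UTC: 1:20 AM − 9:30 = 3:50 PM UTC on Nov 1.
Add 13 hours 35 minutes leg 1 → 5:25 AM UTC (Nov 2).
Add 1 hour and 19 minutes layover in Quito → 6:44 AM UTC.
Add 9 hours and 45 minutes leg 2 → 4:29 PM UTC.
Add 5 hours 25 minutes layover in Port Anselm → 9:54 PM UTC.
Add 11 hours and 55 minutes leg 3 → 9:49 AM UTC (Nov 3).
Mumbai is UTC+5:30, so local arrival = 9:49 AM + 5:30 = 3:19 PM on Nov 3.

3:19 PM on November 3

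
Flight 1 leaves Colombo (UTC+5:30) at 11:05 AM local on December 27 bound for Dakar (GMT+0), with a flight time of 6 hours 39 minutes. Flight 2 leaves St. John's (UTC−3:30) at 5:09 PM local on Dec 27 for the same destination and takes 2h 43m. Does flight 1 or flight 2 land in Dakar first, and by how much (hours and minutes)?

the first, by 11 hours 8 minutes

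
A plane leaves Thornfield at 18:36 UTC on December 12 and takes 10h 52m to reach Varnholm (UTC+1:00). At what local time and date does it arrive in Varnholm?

Departure is given in UTC: 18:36 on Dec 12.
Add 10 hours and 52 minutes → 05:28 UTC (Dec 13).
Varnholm is UTC+1:00: 05:28 + 1:00 = 06:28 on Dec 13.

06:28 on December 13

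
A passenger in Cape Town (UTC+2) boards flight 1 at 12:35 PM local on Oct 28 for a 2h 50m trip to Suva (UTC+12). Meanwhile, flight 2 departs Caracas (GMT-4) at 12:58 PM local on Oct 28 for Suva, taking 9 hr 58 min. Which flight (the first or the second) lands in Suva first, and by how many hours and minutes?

the first, by 13 hours 31 minutes

Flight 1 in UTC: 12:35 PM − 2:00 = 10:35 AM on Oct 28.
+2 hours 50 minutes → arrive 1:25 PM UTC on Oct 28.
Flight 2 in UTC: 12:58 PM + 4:00 = 4:58 PM on Oct 28.
+9 hours and 58 minutes → arrive 2:56 AM UTC on Oct 29.
Flight 1 lands earlier by 13 hours 31 minutes.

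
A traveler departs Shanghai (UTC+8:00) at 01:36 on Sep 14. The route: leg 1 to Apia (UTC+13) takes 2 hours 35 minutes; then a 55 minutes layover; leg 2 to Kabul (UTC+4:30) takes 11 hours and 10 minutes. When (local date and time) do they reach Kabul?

12:46 on September 14

Convert departure to UTC: 01:36 − 8:00 = 17:36 UTC on Sep 13.
Add 2 hours 35 minutes leg 1 → 20:11 UTC.
Add 55 minutes layover in Apia → 21:06 UTC.
Add 11 hours and 10 minutes leg 2 → 08:16 UTC (Sep 14).
Kabul is UTC+4:30, so local arrival = 08:16 + 4:30 = 12:46 on Sep 14.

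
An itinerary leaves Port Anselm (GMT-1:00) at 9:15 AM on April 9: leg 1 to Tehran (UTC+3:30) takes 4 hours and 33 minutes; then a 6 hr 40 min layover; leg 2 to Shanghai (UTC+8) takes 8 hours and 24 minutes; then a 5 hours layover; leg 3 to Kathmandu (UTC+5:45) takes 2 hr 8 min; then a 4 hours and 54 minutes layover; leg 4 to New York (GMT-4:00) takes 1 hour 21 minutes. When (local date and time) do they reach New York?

3:15 PM on Apr 10

Convert departure to UTC: 9:15 AM + 1:00 = 10:15 AM UTC on Apr 9.
Add 4 hours and 33 minutes leg 1 → 2:48 PM UTC.
Add 6 hours 40 minutes layover in Tehran → 9:28 PM UTC.
Add 8 hours 24 minutes leg 2 → 5:52 AM UTC (Apr 10).
Add 5 hours layover in Shanghai → 10:52 AM UTC.
Add 2 hours 8 minutes leg 3 → 1:00 PM UTC.
Add 4 hours and 54 minutes layover in Kathmandu → 5:54 PM UTC.
Add 1 hour 21 minutes leg 4 → 7:15 PM UTC.
New York is UTC−4:00, so local arrival = 7:15 PM − 4:00 = 3:15 PM on Apr 10.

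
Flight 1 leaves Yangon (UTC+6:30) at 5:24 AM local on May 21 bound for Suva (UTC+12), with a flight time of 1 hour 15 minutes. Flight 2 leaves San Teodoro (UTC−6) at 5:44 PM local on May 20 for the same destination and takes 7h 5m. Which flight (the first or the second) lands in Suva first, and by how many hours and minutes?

Flight 1 in UTC: 5:24 AM − 6:30 = 10:54 PM on May 20.
+1 hour and 15 minutes → arrive 12:09 AM UTC on May 21.
Flight 2 in UTC: 5:44 PM + 6:00 = 11:44 PM on May 20.
+7 hours and 5 minutes → arrive 6:49 AM UTC on May 21.
Flight 1 lands earlier by 6 hours 40 minutes.

the first, by 6 hours 40 minutes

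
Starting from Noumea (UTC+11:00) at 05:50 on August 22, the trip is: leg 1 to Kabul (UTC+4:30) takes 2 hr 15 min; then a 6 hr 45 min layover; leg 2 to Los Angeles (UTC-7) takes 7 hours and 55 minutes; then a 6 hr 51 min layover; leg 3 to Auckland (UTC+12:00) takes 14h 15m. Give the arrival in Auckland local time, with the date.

20:51 on Aug 23

Convert departure to UTC: 05:50 − 11:00 = 18:50 UTC on Aug 21.
Add 2 hours and 15 minutes leg 1 → 21:05 UTC.
Add 6 hours and 45 minutes layover in Kabul → 03:50 UTC (Aug 22).
Add 7 hours 55 minutes leg 2 → 11:45 UTC.
Add 6 hours 51 minutes layover in Los Angeles → 18:36 UTC.
Add 14 hours 15 minutes leg 3 → 08:51 UTC (Aug 23).
Auckland is UTC+12:00, so local arrival = 08:51 + 12:00 = 20:51 on Aug 23.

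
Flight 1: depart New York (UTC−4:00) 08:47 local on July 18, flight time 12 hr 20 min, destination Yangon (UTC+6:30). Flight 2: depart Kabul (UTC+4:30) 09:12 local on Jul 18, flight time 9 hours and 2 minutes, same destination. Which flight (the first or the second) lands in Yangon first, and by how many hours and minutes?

Flight 1 in UTC: 08:47 + 4:00 = 12:47 on Jul 18.
+12 hours and 20 minutes → arrive 01:07 UTC on Jul 19.
Flight 2 in UTC: 09:12 − 4:30 = 04:42 on Jul 18.
+9 hours 2 minutes → arrive 13:44 UTC on Jul 18.
Flight 2 lands earlier by 11 hours 23 minutes.

the second, by 11 hours 23 minutes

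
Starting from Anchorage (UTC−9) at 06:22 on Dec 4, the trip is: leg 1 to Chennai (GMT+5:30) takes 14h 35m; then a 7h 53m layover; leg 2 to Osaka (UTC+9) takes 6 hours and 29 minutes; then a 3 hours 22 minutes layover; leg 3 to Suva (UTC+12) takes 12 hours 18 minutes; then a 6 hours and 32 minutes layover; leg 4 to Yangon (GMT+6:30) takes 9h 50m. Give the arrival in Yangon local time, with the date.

Convert departure to UTC: 06:22 + 9:00 = 15:22 UTC on Dec 4.
Add 14 hours 35 minutes leg 1 → 05:57 UTC (Dec 5).
Add 7 hours 53 minutes layover in Chennai → 13:50 UTC.
Add 6 hours and 29 minutes leg 2 → 20:19 UTC.
Add 3 hours 22 minutes layover in Osaka → 23:41 UTC.
Add 12 hours and 18 minutes leg 3 → 11:59 UTC (Dec 6).
Add 6 hours 32 minutes layover in Suva → 18:31 UTC.
Add 9 hours and 50 minutes leg 4 → 04:21 UTC (Dec 7).
Yangon is UTC+6:30, so local arrival = 04:21 + 6:30 = 10:51 on Dec 7.

10:51 on December 7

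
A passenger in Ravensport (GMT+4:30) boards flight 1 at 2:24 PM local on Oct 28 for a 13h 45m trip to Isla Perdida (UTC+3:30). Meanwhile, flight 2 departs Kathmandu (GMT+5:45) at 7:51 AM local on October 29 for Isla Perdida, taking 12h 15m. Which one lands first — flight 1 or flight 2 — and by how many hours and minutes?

the first, by 14 hours 42 minutes

Flight 1 in UTC: 2:24 PM − 4:30 = 9:54 AM on Oct 28.
+13 hours and 45 minutes → arrive 11:39 PM UTC on Oct 28.
Flight 2 in UTC: 7:51 AM − 5:45 = 2:06 AM on Oct 29.
+12 hours 15 minutes → arrive 2:21 PM UTC on Oct 29.
Flight 1 lands earlier by 14 hours 42 minutes.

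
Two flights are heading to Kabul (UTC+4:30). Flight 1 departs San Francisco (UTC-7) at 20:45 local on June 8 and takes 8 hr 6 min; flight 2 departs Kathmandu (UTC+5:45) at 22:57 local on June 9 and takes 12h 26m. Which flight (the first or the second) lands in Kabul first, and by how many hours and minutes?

Flight 1 in UTC: 20:45 + 7:00 = 03:45 on Jun 9.
+8 hours 6 minutes → arrive 11:51 UTC on Jun 9.
Flight 2 in UTC: 22:57 − 5:45 = 17:12 on Jun 9.
+12 hours 26 minutes → arrive 05:38 UTC on Jun 10.
Flight 1 lands earlier by 17 hours 47 minutes.

the first, by 17 hours 47 minutes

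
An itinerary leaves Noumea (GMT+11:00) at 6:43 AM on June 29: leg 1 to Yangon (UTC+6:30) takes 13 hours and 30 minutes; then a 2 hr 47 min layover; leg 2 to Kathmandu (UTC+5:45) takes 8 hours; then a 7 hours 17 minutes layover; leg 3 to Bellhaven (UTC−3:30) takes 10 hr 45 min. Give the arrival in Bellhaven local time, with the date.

10:32 AM on Jun 30

Convert departure to UTC: 6:43 AM − 11:00 = 7:43 PM UTC on Jun 28.
Add 13 hours 30 minutes leg 1 → 9:13 AM UTC (Jun 29).
Add 2 hours and 47 minutes layover in Yangon → 12:00 PM UTC.
Add 8 hours leg 2 → 8:00 PM UTC.
Add 7 hours and 17 minutes layover in Kathmandu → 3:17 AM UTC (Jun 30).
Add 10 hours 45 minutes leg 3 → 2:02 PM UTC.
Bellhaven is UTC−3:30, so local arrival = 2:02 PM − 3:30 = 10:32 AM on Jun 30.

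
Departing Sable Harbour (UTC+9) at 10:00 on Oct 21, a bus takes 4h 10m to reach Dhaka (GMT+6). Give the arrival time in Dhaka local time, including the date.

Dhaka is 3:00 behind Sable Harbour.
After 4 hours and 10 minutes it is 14:10 in Sable Harbour.
Shift by the zone difference: 14:10 − 3:00 = 11:10 on Oct 21 in Dhaka.

11:10 on Oct 21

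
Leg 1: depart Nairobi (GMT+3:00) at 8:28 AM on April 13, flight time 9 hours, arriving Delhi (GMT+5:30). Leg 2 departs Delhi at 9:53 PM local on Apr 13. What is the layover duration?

Convert departure to UTC: 8:28 AM − 3:00 = 5:28 AM UTC on Apr 13.
Add 9 hours flight time → 2:28 PM UTC.
Delhi is UTC+5:30, so local arrival = 2:28 PM + 5:30 = 7:58 PM on Apr 13.
Layover = 9:53 PM − 7:58 PM = 1 hour 55 minutes.

1 hour 55 minutes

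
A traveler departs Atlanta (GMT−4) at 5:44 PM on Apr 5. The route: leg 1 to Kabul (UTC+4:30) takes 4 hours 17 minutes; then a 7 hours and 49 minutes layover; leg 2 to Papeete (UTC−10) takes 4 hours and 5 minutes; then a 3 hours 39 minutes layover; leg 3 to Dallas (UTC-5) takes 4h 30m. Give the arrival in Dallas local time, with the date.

Convert departure to UTC: 5:44 PM + 4:00 = 9:44 PM UTC on Apr 5.
Add 4 hours 17 minutes leg 1 → 2:01 AM UTC (Apr 6).
Add 7 hours 49 minutes layover in Kabul → 9:50 AM UTC.
Add 4 hours and 5 minutes leg 2 → 1:55 PM UTC.
Add 3 hours and 39 minutes layover in Papeete → 5:34 PM UTC.
Add 4 hours 30 minutes leg 3 → 10:04 PM UTC.
Dallas is UTC−5:00, so local arrival = 10:04 PM − 5:00 = 5:04 PM on Apr 6.

5:04 PM on April 6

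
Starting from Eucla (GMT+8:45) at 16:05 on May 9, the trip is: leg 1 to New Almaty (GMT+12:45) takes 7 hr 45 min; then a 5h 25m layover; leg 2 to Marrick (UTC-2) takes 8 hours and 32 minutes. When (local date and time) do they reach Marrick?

03:02 on May 10

Convert departure to UTC: 16:05 − 8:45 = 07:20 UTC on May 9.
Add 7 hours 45 minutes leg 1 → 15:05 UTC.
Add 5 hours and 25 minutes layover in New Almaty → 20:30 UTC.
Add 8 hours and 32 minutes leg 2 → 05:02 UTC (May 10).
Marrick is UTC−2:00, so local arrival = 05:02 − 2:00 = 03:02 on May 10.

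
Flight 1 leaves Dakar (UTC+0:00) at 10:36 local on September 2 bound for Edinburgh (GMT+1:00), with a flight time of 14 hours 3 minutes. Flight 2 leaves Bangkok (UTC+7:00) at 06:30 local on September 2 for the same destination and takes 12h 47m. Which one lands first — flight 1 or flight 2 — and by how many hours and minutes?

Flight 1 departs at 10:36 UTC (Sep 2).
+14 hours 3 minutes → arrive 00:39 UTC on Sep 3.
Flight 2 in UTC: 06:30 − 7:00 = 23:30 on Sep 1.
+12 hours and 47 minutes → arrive 12:17 UTC on Sep 2.
Flight 2 lands earlier by 12 hours 22 minutes.

the second, by 12 hours 22 minutes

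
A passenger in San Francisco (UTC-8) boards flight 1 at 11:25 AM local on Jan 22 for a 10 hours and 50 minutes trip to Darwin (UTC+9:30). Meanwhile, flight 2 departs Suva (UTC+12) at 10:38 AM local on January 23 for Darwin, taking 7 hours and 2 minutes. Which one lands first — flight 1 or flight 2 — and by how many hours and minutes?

Flight 1 in UTC: 11:25 AM + 8:00 = 7:25 PM on Jan 22.
+10 hours 50 minutes → arrive 6:15 AM UTC on Jan 23.
Flight 2 in UTC: 10:38 AM − 12:00 = 10:38 PM on Jan 22.
+7 hours and 2 minutes → arrive 5:40 AM UTC on Jan 23.
Flight 2 lands earlier by 35 minutes.

the second, by 35 minutes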